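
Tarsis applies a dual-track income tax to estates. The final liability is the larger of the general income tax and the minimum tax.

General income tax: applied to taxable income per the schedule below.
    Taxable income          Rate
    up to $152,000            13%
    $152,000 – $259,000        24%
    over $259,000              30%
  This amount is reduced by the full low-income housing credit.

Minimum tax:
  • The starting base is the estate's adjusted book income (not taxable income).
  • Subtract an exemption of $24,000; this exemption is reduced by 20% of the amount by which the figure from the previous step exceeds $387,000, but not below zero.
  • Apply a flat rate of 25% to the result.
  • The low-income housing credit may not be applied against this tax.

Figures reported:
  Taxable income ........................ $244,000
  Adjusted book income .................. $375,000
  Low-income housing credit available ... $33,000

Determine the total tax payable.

$87,750

Minimum tax:
  Base (adjusted book income): $375,000
  Exemption: $375,000 ≤ $387,000, so full $24,000 applies
  Base: $375,000 − $24,000 = $351,000
  $351,000 × 25% = $87,750

General income tax:
  $152,000 × 13% = $19,760
  $92,000 × 24% = $22,080
  → $41,840
  Less low-income housing credit $33,000 → $8,840

$87,750 > $8,840, so the minimum tax is the binding amount.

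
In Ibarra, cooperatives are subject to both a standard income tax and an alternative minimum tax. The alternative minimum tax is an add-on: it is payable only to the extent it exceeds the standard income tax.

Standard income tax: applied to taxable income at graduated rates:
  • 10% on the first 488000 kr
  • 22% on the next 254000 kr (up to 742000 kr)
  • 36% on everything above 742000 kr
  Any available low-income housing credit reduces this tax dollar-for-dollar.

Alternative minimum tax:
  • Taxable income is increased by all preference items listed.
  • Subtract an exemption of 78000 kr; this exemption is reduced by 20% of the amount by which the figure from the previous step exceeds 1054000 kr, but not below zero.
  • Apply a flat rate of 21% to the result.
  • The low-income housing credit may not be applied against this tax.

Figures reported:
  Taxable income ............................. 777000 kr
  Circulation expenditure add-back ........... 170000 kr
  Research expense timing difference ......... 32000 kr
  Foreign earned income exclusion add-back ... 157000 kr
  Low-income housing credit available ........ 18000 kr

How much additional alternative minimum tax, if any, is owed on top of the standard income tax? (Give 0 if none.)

126344 kr

Standard income tax:
  488000 kr × 10% = 48800 kr
  254000 kr × 22% = 55880 kr
  35000 kr × 36% = 12600 kr
  → 117280 kr
  Less low-income housing credit 18000 kr → 99280 kr

Alternative minimum tax:
  Adjusted income: 777000 kr + 170000 kr + 32000 kr + 157000 kr = 1136000 kr
  Exemption: 78000 kr − 20% × (1136000 kr − 1054000 kr) = 78000 kr − 16400 kr = 61600 kr
  Base: 1136000 kr − 61600 kr = 1074400 kr
  1074400 kr × 21% = 225624 kr

Excess of alternative minimum tax over standard income tax: 225624 kr − 99280 kr = 126344 kr.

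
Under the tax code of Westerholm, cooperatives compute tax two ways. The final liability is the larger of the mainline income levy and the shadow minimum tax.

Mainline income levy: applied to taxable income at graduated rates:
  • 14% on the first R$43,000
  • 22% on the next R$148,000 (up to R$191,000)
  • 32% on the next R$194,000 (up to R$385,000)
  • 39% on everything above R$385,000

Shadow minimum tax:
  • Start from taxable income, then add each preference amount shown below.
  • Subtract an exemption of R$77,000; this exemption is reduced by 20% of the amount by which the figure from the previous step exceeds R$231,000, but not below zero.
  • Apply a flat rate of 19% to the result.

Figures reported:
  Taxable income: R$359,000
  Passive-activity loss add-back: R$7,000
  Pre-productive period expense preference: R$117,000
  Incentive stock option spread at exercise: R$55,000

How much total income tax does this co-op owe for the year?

Shadow minimum tax:
  Adjusted income: R$359,000 + R$7,000 + R$117,000 + R$55,000 = R$538,000
  Exemption: R$77,000 − 20% × (R$538,000 − R$231,000) = R$77,000 − R$61,400 = R$15,600
  Base: R$538,000 − R$15,600 = R$522,400
  R$522,400 × 19% = R$99,256

Mainline income levy:
  R$43,000 × 14% = R$6,020
  R$148,000 × 22% = R$32,560
  R$168,000 × 32% = R$53,760
  → R$92,340

R$99,256 > R$92,340, so the shadow minimum tax is the binding amount.

R$99,256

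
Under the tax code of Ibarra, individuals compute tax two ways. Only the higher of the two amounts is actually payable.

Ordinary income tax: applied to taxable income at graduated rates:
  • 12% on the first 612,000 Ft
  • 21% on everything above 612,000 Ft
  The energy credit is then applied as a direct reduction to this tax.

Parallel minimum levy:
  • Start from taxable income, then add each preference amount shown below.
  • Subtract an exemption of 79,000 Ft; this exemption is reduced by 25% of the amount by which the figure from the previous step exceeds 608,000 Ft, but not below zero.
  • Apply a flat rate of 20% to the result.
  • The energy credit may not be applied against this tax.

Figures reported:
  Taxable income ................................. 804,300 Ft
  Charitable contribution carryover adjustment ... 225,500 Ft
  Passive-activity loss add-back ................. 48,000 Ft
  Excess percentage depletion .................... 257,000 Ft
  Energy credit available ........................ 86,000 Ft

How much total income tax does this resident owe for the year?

Ordinary income tax:
  612,000 Ft × 12% = 73,440 Ft
  192,300 Ft × 21% = 40,383 Ft
  → 113,823 Ft
  Less energy credit 86,000 Ft → 27,823 Ft

Parallel minimum levy:
  Adjusted income: 804,300 Ft + 225,500 Ft + 48,000 Ft + 257,000 Ft = 1,334,800 Ft
  Exemption: 25% × (1,334,800 Ft − 608,000 Ft) = 181,700 Ft ≥ 79,000 Ft, so the exemption is fully phased out
  Base: 1,334,800 Ft − 0 Ft = 1,334,800 Ft
  1,334,800 Ft × 20% = 266,960 Ft

266,960 Ft > 27,823 Ft, so the parallel minimum levy is the binding amount.

266,960 Ft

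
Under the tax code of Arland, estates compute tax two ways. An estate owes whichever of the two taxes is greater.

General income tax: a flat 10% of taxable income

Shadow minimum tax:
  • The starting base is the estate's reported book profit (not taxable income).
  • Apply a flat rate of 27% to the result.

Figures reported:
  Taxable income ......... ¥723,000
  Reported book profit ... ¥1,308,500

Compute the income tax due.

General income tax:
  ¥723,000 × 10% = ¥72,300

Shadow minimum tax:
  Base (reported book profit): ¥1,308,500
  ¥1,308,500 × 27% = ¥353,295

¥353,295 > ¥72,300, so the shadow minimum tax is the binding amount.

¥353,295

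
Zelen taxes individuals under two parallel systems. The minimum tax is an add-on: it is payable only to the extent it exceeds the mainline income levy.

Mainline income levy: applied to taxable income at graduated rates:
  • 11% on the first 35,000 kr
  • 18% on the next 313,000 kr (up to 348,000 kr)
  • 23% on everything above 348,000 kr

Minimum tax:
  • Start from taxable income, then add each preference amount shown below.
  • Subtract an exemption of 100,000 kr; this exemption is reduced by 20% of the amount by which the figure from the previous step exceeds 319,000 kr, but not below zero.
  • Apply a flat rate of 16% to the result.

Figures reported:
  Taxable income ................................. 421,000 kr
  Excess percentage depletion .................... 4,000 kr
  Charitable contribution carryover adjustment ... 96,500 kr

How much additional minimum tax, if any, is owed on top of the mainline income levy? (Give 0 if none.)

0 kr

Mainline income levy:
  35,000 kr × 11% = 3,850 kr
  313,000 kr × 18% = 56,340 kr
  73,000 kr × 23% = 16,790 kr
  → 76,980 kr

Minimum tax:
  Adjusted income: 421,000 kr + 4,000 kr + 96,500 kr = 521,500 kr
  Exemption: 100,000 kr − 20% × (521,500 kr − 319,000 kr) = 100,000 kr − 40,500 kr = 59,500 kr
  Base: 521,500 kr − 59,500 kr = 462,000 kr
  462,000 kr × 16% = 73,920 kr

73,920 kr ≤ 76,980 kr, so no add-on is due.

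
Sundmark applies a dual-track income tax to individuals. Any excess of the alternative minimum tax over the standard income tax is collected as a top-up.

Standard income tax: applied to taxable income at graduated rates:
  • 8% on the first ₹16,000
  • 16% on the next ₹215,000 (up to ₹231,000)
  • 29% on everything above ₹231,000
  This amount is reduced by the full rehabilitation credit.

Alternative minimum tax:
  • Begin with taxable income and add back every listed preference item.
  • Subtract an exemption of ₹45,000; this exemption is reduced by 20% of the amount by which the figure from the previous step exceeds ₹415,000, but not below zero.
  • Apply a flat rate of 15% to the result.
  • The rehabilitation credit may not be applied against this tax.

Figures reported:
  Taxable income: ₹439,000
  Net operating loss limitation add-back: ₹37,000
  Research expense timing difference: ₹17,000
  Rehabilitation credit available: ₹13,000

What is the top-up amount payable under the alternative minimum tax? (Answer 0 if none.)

₹0

Alternative minimum tax:
  Adjusted income: ₹439,000 + ₹37,000 + ₹17,000 = ₹493,000
  Exemption: ₹45,000 − 20% × (₹493,000 − ₹415,000) = ₹45,000 − ₹15,600 = ₹29,400
  Base: ₹493,000 − ₹29,400 = ₹463,600
  ₹463,600 × 15% = ₹69,540

Standard income tax:
  ₹16,000 × 8% = ₹1,280
  ₹215,000 × 16% = ₹34,400
  ₹208,000 × 29% = ₹60,320
  → ₹96,000
  Less rehabilitation credit ₹13,000 → ₹83,000

₹69,540 ≤ ₹83,000, so no add-on is due.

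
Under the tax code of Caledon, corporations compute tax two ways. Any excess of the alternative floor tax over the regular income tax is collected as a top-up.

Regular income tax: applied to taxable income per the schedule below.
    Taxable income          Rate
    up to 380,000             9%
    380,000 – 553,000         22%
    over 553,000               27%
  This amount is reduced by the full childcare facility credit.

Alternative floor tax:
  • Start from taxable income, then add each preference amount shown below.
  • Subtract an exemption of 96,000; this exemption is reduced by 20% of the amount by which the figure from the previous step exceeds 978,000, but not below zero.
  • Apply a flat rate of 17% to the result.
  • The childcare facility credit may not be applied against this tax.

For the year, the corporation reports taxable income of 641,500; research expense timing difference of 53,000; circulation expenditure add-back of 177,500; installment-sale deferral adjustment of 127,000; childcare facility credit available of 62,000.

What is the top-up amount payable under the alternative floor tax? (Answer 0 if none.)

120,069

Alternative floor tax:
  Adjusted income: 641,500 + 53,000 + 177,500 + 127,000 = 999,000
  Exemption: 96,000 − 20% × (999,000 − 978,000) = 96,000 − 4,200 = 91,800
  Base: 999,000 − 91,800 = 907,200
  907,200 × 17% = 154,224

Regular income tax:
  380,000 × 9% = 34,200
  173,000 × 22% = 38,060
  88,500 × 27% = 23,895
  → 96,155
  Less childcare facility credit 62,000 → 34,155

Excess of alternative floor tax over regular income tax: 154,224 − 34,155 = 120,069.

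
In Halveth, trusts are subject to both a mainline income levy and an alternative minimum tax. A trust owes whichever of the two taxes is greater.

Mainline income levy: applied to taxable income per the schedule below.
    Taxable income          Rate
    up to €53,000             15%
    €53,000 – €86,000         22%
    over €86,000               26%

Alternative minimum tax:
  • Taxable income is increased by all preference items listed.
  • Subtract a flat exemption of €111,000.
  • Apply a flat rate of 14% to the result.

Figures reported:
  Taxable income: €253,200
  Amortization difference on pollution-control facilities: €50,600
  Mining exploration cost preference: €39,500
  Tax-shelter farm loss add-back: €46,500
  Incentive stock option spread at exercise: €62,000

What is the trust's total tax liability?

€58,682

Mainline income levy:
  €53,000 × 15% = €7,950
  €33,000 × 22% = €7,260
  €167,200 × 26% = €43,472
  → €58,682

Alternative minimum tax:
  Adjusted income: €253,200 + €50,600 + €39,500 + €46,500 + €62,000 = €451,800
  Less exemption €111,000 → base €340,800
  €340,800 × 14% = €47,712

€58,682 > €47,712, so the mainline income levy governs.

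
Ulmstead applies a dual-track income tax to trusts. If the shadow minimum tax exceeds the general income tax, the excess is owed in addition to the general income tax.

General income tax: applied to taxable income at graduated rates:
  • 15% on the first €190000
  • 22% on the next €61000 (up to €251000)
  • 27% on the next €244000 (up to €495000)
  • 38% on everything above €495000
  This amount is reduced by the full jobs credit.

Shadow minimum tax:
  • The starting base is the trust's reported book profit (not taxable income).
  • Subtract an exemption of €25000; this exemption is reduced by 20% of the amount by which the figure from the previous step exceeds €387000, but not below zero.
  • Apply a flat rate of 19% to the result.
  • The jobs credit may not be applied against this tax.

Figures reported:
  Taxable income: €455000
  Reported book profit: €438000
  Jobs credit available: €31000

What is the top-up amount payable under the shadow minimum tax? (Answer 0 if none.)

€14408

Shadow minimum tax:
  Base (reported book profit): €438000
  Exemption: €25000 − 20% × (€438000 − €387000) = €25000 − €10200 = €14800
  Base: €438000 − €14800 = €423200
  €423200 × 19% = €80408

General income tax:
  €190000 × 15% = €28500
  €61000 × 22% = €13420
  €204000 × 27% = €55080
  → €97000
  Less jobs credit €31000 → €66000

Excess of shadow minimum tax over general income tax: €80408 − €66000 = €14408.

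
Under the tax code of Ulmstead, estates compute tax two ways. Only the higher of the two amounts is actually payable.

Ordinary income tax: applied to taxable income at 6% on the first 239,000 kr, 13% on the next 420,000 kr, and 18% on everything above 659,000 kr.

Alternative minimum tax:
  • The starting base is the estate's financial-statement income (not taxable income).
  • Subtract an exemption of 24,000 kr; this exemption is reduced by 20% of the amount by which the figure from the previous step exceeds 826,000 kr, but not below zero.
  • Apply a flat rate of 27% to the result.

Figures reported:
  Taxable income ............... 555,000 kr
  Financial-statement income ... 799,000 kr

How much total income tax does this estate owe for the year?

209,250 kr

Alternative minimum tax:
  Base (financial-statement income): 799,000 kr
  Exemption: 799,000 kr ≤ 826,000 kr, so full 24,000 kr applies
  Base: 799,000 kr − 24,000 kr = 775,000 kr
  775,000 kr × 27% = 209,250 kr

Ordinary income tax:
  239,000 kr × 6% = 14,340 kr
  316,000 kr × 13% = 41,080 kr
  → 55,420 kr

209,250 kr > 55,420 kr, so the alternative minimum tax is the binding amount.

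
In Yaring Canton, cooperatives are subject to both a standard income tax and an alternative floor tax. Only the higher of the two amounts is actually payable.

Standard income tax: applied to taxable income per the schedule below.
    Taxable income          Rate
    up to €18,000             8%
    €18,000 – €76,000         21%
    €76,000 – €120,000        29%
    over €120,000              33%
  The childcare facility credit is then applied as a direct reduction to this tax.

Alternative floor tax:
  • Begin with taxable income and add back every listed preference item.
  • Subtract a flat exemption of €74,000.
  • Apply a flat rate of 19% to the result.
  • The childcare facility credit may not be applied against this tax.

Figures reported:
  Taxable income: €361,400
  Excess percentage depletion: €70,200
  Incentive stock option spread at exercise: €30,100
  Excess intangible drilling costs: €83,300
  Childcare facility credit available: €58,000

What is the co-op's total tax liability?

€89,490

Standard income tax:
  €18,000 × 8% = €1,440
  €58,000 × 21% = €12,180
  €44,000 × 29% = €12,760
  €241,400 × 33% = €79,662
  → €106,042
  Less childcare facility credit €58,000 → €48,042

Alternative floor tax:
  Adjusted income: €361,400 + €70,200 + €30,100 + €83,300 = €545,000
  Less exemption €74,000 → base €471,000
  €471,000 × 19% = €89,490

€89,490 > €48,042, so the alternative floor tax is the binding amount.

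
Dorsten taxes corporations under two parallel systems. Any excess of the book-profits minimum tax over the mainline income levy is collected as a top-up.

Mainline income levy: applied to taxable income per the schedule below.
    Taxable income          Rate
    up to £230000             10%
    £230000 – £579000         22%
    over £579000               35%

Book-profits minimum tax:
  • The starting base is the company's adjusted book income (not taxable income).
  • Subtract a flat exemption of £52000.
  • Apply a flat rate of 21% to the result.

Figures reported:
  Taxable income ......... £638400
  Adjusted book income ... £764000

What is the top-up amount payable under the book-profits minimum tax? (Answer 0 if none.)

£28950

Book-profits minimum tax:
  Base (adjusted book income): £764000
  Less exemption £52000 → base £712000
  £712000 × 21% = £149520

Mainline income levy:
  £230000 × 10% = £23000
  £349000 × 22% = £76780
  £59400 × 35% = £20790
  → £120570

Excess of book-profits minimum tax over mainline income levy: £149520 − £120570 = £28950.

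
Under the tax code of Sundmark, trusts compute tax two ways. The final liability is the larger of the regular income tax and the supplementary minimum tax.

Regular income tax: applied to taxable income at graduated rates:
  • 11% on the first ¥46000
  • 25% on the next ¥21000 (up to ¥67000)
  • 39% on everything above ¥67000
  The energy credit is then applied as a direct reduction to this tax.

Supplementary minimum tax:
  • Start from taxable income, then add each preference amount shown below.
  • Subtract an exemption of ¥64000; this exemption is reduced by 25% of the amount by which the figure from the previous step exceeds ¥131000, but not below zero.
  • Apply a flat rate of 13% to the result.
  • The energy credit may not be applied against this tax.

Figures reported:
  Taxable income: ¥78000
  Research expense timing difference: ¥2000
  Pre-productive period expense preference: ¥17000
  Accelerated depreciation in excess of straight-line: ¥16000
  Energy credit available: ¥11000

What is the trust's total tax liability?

¥6370

Regular income tax:
  ¥46000 × 11% = ¥5060
  ¥21000 × 25% = ¥5250
  ¥11000 × 39% = ¥4290
  → ¥14600
  Less energy credit ¥11000 → ¥3600

Supplementary minimum tax:
  Adjusted income: ¥78000 + ¥2000 + ¥17000 + ¥16000 = ¥113000
  Exemption: ¥113000 ≤ ¥131000, so full ¥64000 applies
  Base: ¥113000 − ¥64000 = ¥49000
  ¥49000 × 13% = ¥6370

¥6370 > ¥3600, so the supplementary minimum tax is the binding amount.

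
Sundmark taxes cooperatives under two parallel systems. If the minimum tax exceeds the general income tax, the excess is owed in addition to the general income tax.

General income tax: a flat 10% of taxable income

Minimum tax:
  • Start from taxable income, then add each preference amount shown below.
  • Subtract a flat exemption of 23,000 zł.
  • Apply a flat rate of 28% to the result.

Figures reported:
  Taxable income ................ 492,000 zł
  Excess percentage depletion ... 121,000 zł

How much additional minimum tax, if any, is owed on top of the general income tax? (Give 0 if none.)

116,000 zł

General income tax:
  492,000 zł × 10% = 49,200 zł

Minimum tax:
  Adjusted income: 492,000 zł + 121,000 zł = 613,000 zł
  Less exemption 23,000 zł → base 590,000 zł
  590,000 zł × 28% = 165,200 zł

Excess of minimum tax over general income tax: 165,200 zł − 49,200 zł = 116,000 zł.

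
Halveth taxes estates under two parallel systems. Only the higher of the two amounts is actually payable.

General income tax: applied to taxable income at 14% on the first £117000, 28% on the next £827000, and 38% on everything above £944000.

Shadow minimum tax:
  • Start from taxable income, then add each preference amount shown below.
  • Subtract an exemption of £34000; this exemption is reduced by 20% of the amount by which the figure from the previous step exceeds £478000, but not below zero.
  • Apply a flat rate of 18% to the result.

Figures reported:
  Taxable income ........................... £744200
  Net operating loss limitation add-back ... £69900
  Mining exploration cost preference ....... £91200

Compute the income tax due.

£191996

Shadow minimum tax:
  Adjusted income: £744200 + £69900 + £91200 = £905300
  Exemption: 20% × (£905300 − £478000) = £85460 ≥ £34000, so the exemption is fully phased out
  Base: £905300 − £0 = £905300
  £905300 × 18% = £162954

General income tax:
  £117000 × 14% = £16380
  £627200 × 28% = £175616
  → £191996

£191996 > £162954, so the general income tax governs.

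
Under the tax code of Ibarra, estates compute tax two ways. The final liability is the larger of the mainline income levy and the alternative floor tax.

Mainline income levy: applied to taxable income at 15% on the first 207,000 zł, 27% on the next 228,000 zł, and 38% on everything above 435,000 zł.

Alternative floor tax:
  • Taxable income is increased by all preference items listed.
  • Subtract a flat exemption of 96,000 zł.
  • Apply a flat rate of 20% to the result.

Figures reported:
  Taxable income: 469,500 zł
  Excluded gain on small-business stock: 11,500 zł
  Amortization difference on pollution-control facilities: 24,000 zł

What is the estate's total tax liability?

Mainline income levy:
  207,000 zł × 15% = 31,050 zł
  228,000 zł × 27% = 61,560 zł
  34,500 zł × 38% = 13,110 zł
  → 105,720 zł

Alternative floor tax:
  Adjusted income: 469,500 zł + 11,500 zł + 24,000 zł = 505,000 zł
  Less exemption 96,000 zł → base 409,000 zł
  409,000 zł × 20% = 81,800 zł

105,720 zł > 81,800 zł, so the mainline income levy governs.

105,720 zł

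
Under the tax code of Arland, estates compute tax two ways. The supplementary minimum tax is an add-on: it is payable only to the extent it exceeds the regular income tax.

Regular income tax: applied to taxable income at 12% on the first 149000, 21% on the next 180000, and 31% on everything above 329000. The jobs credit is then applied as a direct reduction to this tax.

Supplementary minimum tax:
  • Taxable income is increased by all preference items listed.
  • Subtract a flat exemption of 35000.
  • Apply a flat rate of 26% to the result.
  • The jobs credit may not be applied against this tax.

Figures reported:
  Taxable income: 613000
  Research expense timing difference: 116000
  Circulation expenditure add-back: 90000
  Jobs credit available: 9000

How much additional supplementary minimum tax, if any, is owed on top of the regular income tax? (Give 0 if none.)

69120

Regular income tax:
  149000 × 12% = 17880
  180000 × 21% = 37800
  284000 × 31% = 88040
  → 143720
  Less jobs credit 9000 → 134720

Supplementary minimum tax:
  Adjusted income: 613000 + 116000 + 90000 = 819000
  Less exemption 35000 → base 784000
  784000 × 26% = 203840

Excess of supplementary minimum tax over regular income tax: 203840 − 134720 = 69120.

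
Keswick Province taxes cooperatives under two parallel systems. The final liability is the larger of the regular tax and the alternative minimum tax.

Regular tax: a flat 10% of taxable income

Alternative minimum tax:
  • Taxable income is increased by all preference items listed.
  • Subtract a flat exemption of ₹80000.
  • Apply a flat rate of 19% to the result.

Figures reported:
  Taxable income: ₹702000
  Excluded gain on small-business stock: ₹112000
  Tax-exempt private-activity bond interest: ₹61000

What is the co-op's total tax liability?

₹151050

Regular tax:
  ₹702000 × 10% = ₹70200

Alternative minimum tax:
  Adjusted income: ₹702000 + ₹112000 + ₹61000 = ₹875000
  Less exemption ₹80000 → base ₹795000
  ₹795000 × 19% = ₹151050

₹151050 > ₹70200, so the alternative minimum tax is the binding amount.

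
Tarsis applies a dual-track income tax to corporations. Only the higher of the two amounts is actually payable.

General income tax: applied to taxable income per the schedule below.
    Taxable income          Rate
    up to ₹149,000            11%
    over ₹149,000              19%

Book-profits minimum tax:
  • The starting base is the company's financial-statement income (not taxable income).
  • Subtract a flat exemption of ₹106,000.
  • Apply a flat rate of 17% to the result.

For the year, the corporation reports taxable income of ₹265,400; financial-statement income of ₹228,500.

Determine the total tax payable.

₹38,506

Book-profits minimum tax:
  Base (financial-statement income): ₹228,500
  Less exemption ₹106,000 → base ₹122,500
  ₹122,500 × 17% = ₹20,825

General income tax:
  ₹149,000 × 11% = ₹16,390
  ₹116,400 × 19% = ₹22,116
  → ₹38,506

₹38,506 > ₹20,825, so the general income tax governs.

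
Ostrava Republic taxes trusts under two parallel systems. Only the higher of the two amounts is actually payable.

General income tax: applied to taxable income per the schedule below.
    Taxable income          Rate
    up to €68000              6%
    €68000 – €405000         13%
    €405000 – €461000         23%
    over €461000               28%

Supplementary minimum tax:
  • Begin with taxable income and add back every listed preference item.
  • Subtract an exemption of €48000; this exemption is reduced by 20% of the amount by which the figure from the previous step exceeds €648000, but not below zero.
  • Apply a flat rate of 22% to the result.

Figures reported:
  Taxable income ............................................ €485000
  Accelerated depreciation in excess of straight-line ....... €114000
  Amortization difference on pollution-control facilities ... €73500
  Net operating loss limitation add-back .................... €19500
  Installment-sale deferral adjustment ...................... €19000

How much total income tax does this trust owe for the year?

€148632

Supplementary minimum tax:
  Adjusted income: €485000 + €114000 + €73500 + €19500 + €19000 = €711000
  Exemption: €48000 − 20% × (€711000 − €648000) = €48000 − €12600 = €35400
  Base: €711000 − €35400 = €675600
  €675600 × 22% = €148632

General income tax:
  €68000 × 6% = €4080
  €337000 × 13% = €43810
  €56000 × 23% = €12880
  €24000 × 28% = €6720
  → €67490

€148632 > €67490, so the supplementary minimum tax is the binding amount.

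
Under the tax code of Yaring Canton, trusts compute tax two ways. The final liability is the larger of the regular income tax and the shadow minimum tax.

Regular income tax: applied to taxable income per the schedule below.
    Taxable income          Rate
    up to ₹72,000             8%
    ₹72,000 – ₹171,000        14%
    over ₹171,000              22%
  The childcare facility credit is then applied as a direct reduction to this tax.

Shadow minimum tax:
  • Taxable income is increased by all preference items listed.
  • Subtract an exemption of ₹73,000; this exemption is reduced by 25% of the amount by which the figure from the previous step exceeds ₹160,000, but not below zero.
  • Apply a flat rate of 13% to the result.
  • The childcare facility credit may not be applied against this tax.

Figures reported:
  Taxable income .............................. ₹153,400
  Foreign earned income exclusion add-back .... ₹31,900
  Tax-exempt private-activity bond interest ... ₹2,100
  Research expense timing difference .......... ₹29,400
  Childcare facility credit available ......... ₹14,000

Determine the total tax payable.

Regular income tax:
  ₹72,000 × 8% = ₹5,760
  ₹81,400 × 14% = ₹11,396
  → ₹17,156
  Less childcare facility credit ₹14,000 → ₹3,156

Shadow minimum tax:
  Adjusted income: ₹153,400 + ₹31,900 + ₹2,100 + ₹29,400 = ₹216,800
  Exemption: ₹73,000 − 25% × (₹216,800 − ₹160,000) = ₹73,000 − ₹14,200 = ₹58,800
  Base: ₹216,800 − ₹58,800 = ₹158,000
  ₹158,000 × 13% = ₹20,540

₹20,540 > ₹3,156, so the shadow minimum tax is the binding amount.

₹20,540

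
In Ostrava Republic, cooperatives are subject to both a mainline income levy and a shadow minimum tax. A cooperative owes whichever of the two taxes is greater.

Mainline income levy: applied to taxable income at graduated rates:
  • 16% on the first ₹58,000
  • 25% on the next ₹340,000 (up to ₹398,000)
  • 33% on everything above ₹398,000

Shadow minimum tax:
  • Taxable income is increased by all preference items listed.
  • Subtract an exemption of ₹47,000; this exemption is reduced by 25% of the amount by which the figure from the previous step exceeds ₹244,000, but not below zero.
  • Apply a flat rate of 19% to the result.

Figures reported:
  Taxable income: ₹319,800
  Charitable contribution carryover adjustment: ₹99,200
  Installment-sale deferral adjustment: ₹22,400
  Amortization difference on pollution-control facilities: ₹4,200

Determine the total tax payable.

₹84,664

Shadow minimum tax:
  Adjusted income: ₹319,800 + ₹99,200 + ₹22,400 + ₹4,200 = ₹445,600
  Exemption: 25% × (₹445,600 − ₹244,000) = ₹50,400 ≥ ₹47,000, so the exemption is fully phased out
  Base: ₹445,600 − ₹0 = ₹445,600
  ₹445,600 × 19% = ₹84,664

Mainline income levy:
  ₹58,000 × 16% = ₹9,280
  ₹261,800 × 25% = ₹65,450
  → ₹74,730

₹84,664 > ₹74,730, so the shadow minimum tax is the binding amount.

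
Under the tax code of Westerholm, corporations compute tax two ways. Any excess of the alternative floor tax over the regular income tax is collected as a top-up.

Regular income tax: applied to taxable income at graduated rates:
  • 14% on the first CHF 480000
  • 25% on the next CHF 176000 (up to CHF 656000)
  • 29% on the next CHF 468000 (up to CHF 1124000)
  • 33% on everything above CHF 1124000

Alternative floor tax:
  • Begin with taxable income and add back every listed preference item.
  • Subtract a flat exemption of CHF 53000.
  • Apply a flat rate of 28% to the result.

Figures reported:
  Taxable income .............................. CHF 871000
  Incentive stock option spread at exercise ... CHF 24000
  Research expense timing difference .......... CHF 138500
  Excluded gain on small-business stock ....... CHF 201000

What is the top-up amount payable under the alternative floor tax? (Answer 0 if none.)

Regular income tax:
  CHF 480000 × 14% = CHF 67200
  CHF 176000 × 25% = CHF 44000
  CHF 215000 × 29% = CHF 62350
  → CHF 173550

Alternative floor tax:
  Adjusted income: CHF 871000 + CHF 24000 + CHF 138500 + CHF 201000 = CHF 1234500
  Less exemption CHF 53000 → base CHF 1181500
  CHF 1181500 × 28% = CHF 330820

Excess of alternative floor tax over regular income tax: CHF 330820 − CHF 173550 = CHF 157270.

CHF 157270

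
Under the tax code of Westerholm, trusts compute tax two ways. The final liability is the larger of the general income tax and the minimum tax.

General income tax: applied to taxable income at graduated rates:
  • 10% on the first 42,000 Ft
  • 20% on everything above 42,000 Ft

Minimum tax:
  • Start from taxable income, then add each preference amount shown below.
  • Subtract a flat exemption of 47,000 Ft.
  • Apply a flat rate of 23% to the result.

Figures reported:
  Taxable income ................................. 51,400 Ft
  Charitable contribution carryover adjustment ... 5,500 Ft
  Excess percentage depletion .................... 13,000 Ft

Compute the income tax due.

6,080 Ft

Minimum tax:
  Adjusted income: 51,400 Ft + 5,500 Ft + 13,000 Ft = 69,900 Ft
  Less exemption 47,000 Ft → base 22,900 Ft
  22,900 Ft × 23% = 5,267 Ft

General income tax:
  42,000 Ft × 10% = 4,200 Ft
  9,400 Ft × 20% = 1,880 Ft
  → 6,080 Ft

6,080 Ft > 5,267 Ft, so the general income tax governs.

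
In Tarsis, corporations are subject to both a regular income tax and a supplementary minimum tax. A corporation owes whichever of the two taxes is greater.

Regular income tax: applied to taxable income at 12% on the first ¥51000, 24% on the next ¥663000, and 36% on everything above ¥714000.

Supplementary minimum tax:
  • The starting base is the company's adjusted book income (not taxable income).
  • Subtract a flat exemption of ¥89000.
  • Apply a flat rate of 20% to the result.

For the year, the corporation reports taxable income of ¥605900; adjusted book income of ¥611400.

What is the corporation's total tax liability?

Regular income tax:
  ¥51000 × 12% = ¥6120
  ¥554900 × 24% = ¥133176
  → ¥139296

Supplementary minimum tax:
  Base (adjusted book income): ¥611400
  Less exemption ¥89000 → base ¥522400
  ¥522400 × 20% = ¥104480

¥139296 > ¥104480, so the regular income tax governs.

¥139296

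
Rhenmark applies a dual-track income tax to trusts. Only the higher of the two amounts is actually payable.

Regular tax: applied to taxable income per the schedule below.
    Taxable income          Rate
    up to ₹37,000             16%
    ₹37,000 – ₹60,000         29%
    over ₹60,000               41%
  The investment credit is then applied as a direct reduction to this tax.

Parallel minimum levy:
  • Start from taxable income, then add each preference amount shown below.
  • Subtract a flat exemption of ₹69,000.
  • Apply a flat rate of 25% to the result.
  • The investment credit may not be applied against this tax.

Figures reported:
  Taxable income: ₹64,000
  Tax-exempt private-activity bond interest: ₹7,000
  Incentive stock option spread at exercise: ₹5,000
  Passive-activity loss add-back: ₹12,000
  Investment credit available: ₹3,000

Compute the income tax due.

₹11,230

Regular tax:
  ₹37,000 × 16% = ₹5,920
  ₹23,000 × 29% = ₹6,670
  ₹4,000 × 41% = ₹1,640
  → ₹14,230
  Less investment credit ₹3,000 → ₹11,230

Parallel minimum levy:
  Adjusted income: ₹64,000 + ₹7,000 + ₹5,000 + ₹12,000 = ₹88,000
  Less exemption ₹69,000 → base ₹19,000
  ₹19,000 × 25% = ₹4,750

₹11,230 > ₹4,750, so the regular tax governs.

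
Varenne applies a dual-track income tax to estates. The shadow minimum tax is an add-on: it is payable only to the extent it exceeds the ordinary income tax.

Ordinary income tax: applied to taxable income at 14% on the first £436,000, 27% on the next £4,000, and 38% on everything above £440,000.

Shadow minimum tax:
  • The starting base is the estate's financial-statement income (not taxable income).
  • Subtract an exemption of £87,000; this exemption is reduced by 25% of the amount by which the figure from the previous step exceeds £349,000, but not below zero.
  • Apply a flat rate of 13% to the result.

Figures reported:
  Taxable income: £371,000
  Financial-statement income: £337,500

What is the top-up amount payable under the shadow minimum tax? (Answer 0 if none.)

£0

Shadow minimum tax:
  Base (financial-statement income): £337,500
  Exemption: £337,500 ≤ £349,000, so full £87,000 applies
  Base: £337,500 − £87,000 = £250,500
  £250,500 × 13% = £32,565

Ordinary income tax:
  £371,000 × 14% = £51,940

£32,565 ≤ £51,940, so no add-on is due.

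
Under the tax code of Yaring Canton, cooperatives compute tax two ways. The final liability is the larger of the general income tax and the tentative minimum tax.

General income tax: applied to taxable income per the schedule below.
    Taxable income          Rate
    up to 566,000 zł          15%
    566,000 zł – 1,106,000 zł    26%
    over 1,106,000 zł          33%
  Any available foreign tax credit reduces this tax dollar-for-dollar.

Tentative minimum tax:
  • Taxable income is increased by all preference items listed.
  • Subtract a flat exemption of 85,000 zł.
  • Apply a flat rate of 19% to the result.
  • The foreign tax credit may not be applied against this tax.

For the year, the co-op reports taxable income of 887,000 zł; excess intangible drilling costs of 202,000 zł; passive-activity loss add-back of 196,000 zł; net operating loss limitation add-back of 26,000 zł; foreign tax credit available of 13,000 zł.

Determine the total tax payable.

General income tax:
  566,000 zł × 15% = 84,900 zł
  321,000 zł × 26% = 83,460 zł
  → 168,360 zł
  Less foreign tax credit 13,000 zł → 155,360 zł

Tentative minimum tax:
  Adjusted income: 887,000 zł + 202,000 zł + 196,000 zł + 26,000 zł = 1,311,000 zł
  Less exemption 85,000 zł → base 1,226,000 zł
  1,226,000 zł × 19% = 232,940 zł

232,940 zł > 155,360 zł, so the tentative minimum tax is the binding amount.

232,940 zł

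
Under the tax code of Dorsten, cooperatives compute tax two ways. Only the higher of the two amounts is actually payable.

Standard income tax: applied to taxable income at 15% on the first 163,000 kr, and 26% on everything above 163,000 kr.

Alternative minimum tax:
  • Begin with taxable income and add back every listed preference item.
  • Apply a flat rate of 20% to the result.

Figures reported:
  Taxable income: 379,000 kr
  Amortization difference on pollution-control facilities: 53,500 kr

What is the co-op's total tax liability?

Alternative minimum tax:
  Adjusted income: 379,000 kr + 53,500 kr = 432,500 kr
  432,500 kr × 20% = 86,500 kr

Standard income tax:
  163,000 kr × 15% = 24,450 kr
  216,000 kr × 26% = 56,160 kr
  → 80,610 kr

86,500 kr > 80,610 kr, so the alternative minimum tax is the binding amount.

86,500 kr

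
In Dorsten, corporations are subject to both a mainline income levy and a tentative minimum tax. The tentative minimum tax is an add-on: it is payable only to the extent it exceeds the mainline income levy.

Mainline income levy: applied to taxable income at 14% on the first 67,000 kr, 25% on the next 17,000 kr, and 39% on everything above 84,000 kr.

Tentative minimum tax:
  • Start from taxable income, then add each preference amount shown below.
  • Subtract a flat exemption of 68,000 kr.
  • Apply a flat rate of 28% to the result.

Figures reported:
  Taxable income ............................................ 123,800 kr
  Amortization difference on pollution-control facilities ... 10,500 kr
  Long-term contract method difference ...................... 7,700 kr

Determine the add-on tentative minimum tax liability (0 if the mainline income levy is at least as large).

0 kr

Mainline income levy:
  67,000 kr × 14% = 9,380 kr
  17,000 kr × 25% = 4,250 kr
  39,800 kr × 39% = 15,522 kr
  → 29,152 kr

Tentative minimum tax:
  Adjusted income: 123,800 kr + 10,500 kr + 7,700 kr = 142,000 kr
  Less exemption 68,000 kr → base 74,000 kr
  74,000 kr × 28% = 20,720 kr

20,720 kr ≤ 29,152 kr, so no add-on is due.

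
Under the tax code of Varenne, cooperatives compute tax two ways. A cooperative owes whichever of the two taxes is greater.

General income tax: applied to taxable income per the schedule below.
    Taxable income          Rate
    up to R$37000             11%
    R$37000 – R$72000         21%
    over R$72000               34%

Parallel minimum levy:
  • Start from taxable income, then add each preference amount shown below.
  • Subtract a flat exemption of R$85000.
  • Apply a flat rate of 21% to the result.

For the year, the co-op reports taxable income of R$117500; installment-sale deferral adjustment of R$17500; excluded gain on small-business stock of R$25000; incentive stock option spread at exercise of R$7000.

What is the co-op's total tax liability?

R$26890

General income tax:
  R$37000 × 11% = R$4070
  R$35000 × 21% = R$7350
  R$45500 × 34% = R$15470
  → R$26890

Parallel minimum levy:
  Adjusted income: R$117500 + R$17500 + R$25000 + R$7000 = R$167000
  Less exemption R$85000 → base R$82000
  R$82000 × 21% = R$17220

R$26890 > R$17220, so the general income tax governs.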